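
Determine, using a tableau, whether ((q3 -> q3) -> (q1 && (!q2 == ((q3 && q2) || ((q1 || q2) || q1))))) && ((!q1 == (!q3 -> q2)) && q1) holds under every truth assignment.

Assume the negation and expand:
Initial set: {F (((q3 -> q3) -> (q1 && (!q2 == ((q3 && q2) || ((q1 || q2) || q1))))) && ((!q1 == (!q3 -> q2)) && q1))}.
F (((q3 -> q3) -> (q1 && (!q2 == ((q3 && q2) || ((q1 || q2) || q1))))) && ((!q1 == (!q3 -> q2)) && q1)): β-rule — branch into F ((q3 -> q3) -> (q1 && (!q2 == ((q3 && q2) || ((q1 || q2) || q1)))))  //  F ((!q1 == (!q3 -> q2)) && q1).
  branch 1 (add F ((q3 -> q3) -> (q1 && (!q2 == ((q3 && q2) || ((q1 || q2) || q1)))))):
    F ((q3 -> q3) -> (q1 && (!q2 == ((q3 && q2) || ((q1 || q2) || q1))))): α-rule — add T (q3 -> q3), F (q1 && (!q2 == ((q3 && q2) || ((q1 || q2) || q1)))).
    T (q3 -> q3): β-rule — branch into F q3  //  T q3.
      branch 1.1 (add F q3):
        F (q1 && (!q2 == ((q3 && q2) || ((q1 || q2) || q1)))): β-rule — branch into F q1  //  F (!q2 == ((q3 && q2) || ((q1 || q2) || q1))).
          branch 1.1.1 (add F q1):
            ○ open, literals {q1=F, q3=F}.
          branch 1.1.2 (add F (!q2 == ((q3 && q2) || ((q1 || q2) || q1)))):
            F (!q2 == ((q3 && q2) || ((q1 || q2) || q1))): β-rule — branch into T !q2, F ((q3 && q2) || ((q1 || q2) || q1))  //  F !q2, T ((q3 && q2) || ((q1 || q2) || q1)).
              branch 1.1.2.1 (add T !q2, F ((q3 && q2) || ((q1 || q2) || q1))):
                F ((q3 && q2) || ((q1 || q2) || q1)): α-rule — add F (q3 && q2), F ((q1 || q2) || q1).
                F ((q1 || q2) || q1): α-rule — add F (q1 || q2), F q1.
                F (q1 || q2): α-rule — add F q1, F q2.
                F (q3 && q2): β-rule — branch into F q3  //  F q2.
                  branch 1.1.2.1.1 (add F q3):
                    ○ open, literals {q1=F, q2=F, q3=F}.
                  branch 1.1.2.1.2 (add F q2):
                    ○ open, literals {q1=F, q2=F, q3=F}.
              branch 1.1.2.2 (add F !q2, T ((q3 && q2) || ((q1 || q2) || q1))):
                T ((q3 && q2) || ((q1 || q2) || q1)): β-rule — branch into T (q3 && q2)  //  T ((q1 || q2) || q1).
                  branch 1.1.2.2.1 (add T (q3 && q2)):
                    T (q3 && q2): α-rule — add T q3, T q2.
                    × closes — contains both q3 and !q3.
                  branch 1.1.2.2.2 (add T ((q1 || q2) || q1)):
                    T ((q1 || q2) || q1): β-rule — branch into T (q1 || q2)  //  T q1.
                      branch 1.1.2.2.2.1 (add T (q1 || q2)):
                        T (q1 || q2): β-rule — branch into T q1  //  T q2.
                          branch 1.1.2.2.2.1.1 (add T q1):
                            ○ open, literals {q1=T, q2=T, q3=F}.
                          branch 1.1.2.2.2.1.2 (add T q2):
                            ○ open, literals {q2=T, q3=F}.
                      branch 1.1.2.2.2.2 (add T q1):
                        ○ open, literals {q1=T, q2=T, q3=F}.
      branch 1.2 (add T q3):
        F (q1 && (!q2 == ((q3 && q2) || ((q1 || q2) || q1)))): β-rule — branch into F q1  //  F (!q2 == ((q3 && q2) || ((q1 || q2) || q1))).
          branch 1.2.1 (add F q1):
            ○ open, literals {q1=F, q3=T}.
          branch 1.2.2 (add F (!q2 == ((q3 && q2) || ((q1 || q2) || q1)))):
            F (!q2 == ((q3 && q2) || ((q1 || q2) || q1))): β-rule — branch into T !q2, F ((q3 && q2) || ((q1 || q2) || q1))  //  F !q2, T ((q3 && q2) || ((q1 || q2) || q1)).
              branch 1.2.2.1 (add T !q2, F ((q3 && q2) || ((q1 || q2) || q1))):
                F ((q3 && q2) || ((q1 || q2) || q1)): α-rule — add F (q3 && q2), F ((q1 || q2) || q1).
                F ((q1 || q2) || q1): α-rule — add F (q1 || q2), F q1.
                F (q1 || q2): α-rule — add F q1, F q2.
                F (q3 && q2): β-rule — branch into F q3  //  F q2.
                  branch 1.2.2.1.1 (add F q3):
                    × closes — contains both q3 and !q3.
                  branch 1.2.2.1.2 (add F q2):
                    ○ open, literals {q1=F, q2=F, q3=T}.
              branch 1.2.2.2 (add F !q2, T ((q3 && q2) || ((q1 || q2) || q1))):
                T ((q3 && q2) || ((q1 || q2) || q1)): β-rule — branch into T (q3 && q2)  //  T ((q1 || q2) || q1).
                  branch 1.2.2.2.1 (add T (q3 && q2)):
                    T (q3 && q2): α-rule — add T q3, T q2.
                    ○ open, literals {q2=T, q3=T}.
                  branch 1.2.2.2.2 (add T ((q1 || q2) || q1)):
                    T ((q1 || q2) || q1): β-rule — branch into T (q1 || q2)  //  T q1.
                      branch 1.2.2.2.2.1 (add T (q1 || q2)):
                        T (q1 || q2): β-rule — branch into T q1  //  T q2.
                          branch 1.2.2.2.2.1.1 (add T q1):
                            ○ open, literals {q1=T, q2=T, q3=T}.
                          branch 1.2.2.2.2.1.2 (add T q2):
                            ○ open, literals {q2=T, q3=T}.
                      branch 1.2.2.2.2.2 (add T q1):
                        ○ open, literals {q1=T, q2=T, q3=T}.
  branch 2 (add F ((!q1 == (!q3 -> q2)) && q1)):
    F ((!q1 == (!q3 -> q2)) && q1): β-rule — branch into F (!q1 == (!q3 -> q2))  //  F q1.
      branch 2.1 (add F (!q1 == (!q3 -> q2))):
        F (!q1 == (!q3 -> q2)): β-rule — branch into T !q1, F (!q3 -> q2)  //  F !q1, T (!q3 -> q2).
          branch 2.1.1 (add T !q1, F (!q3 -> q2)):
            F (!q3 -> q2): α-rule — add T !q3, F q2.
            ○ open, literals {q1=F, q2=F, q3=F}.
          branch 2.1.2 (add F !q1, T (!q3 -> q2)):
            T (!q3 -> q2): β-rule — branch into F !q3  //  T q2.
              branch 2.1.2.1 (add F !q3):
                ○ open, literals {q1=T, q3=T}.
              branch 2.1.2.2 (add T q2):
                ○ open, literals {q1=T, q2=T}.
      branch 2.2 (add F q1):
        ○ open, literals {q1=F}.
2 branches closed, 16 open.
An open branch gives a countermodel: q1=F, q3=F (unmentioned atoms arbitrary); under it the original formula is false.

Not valid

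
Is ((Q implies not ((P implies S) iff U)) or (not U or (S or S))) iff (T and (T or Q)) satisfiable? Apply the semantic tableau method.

Initial set: {T (((Q implies not ((P implies S) iff U)) or (not U or (S or S))) iff (T and (T or Q)))}.
T (((Q implies not ((P implies S) iff U)) or (not U or (S or S))) iff (T and (T or Q))): β-rule — branch into T ((Q implies not ((P implies S) iff U)) or (not U or (S or S))), T (T and (T or Q))  //  F ((Q implies not ((P implies S) iff U)) or (not U or (S or S))), F (T and (T or Q)).
  branch 1 (add T ((Q implies not ((P implies S) iff U)) or (not U or (S or S))), T (T and (T or Q))):
    T (T and (T or Q)): α-rule — add T T, T (T or Q).
    T ((Q implies not ((P implies S) iff U)) or (not U or (S or S))): β-rule — branch into T (Q implies not ((P implies S) iff U))  //  T (not U or (S or S)).
      branch 1.1 (add T (Q implies not ((P implies S) iff U))):
        T (T or Q): β-rule — branch into T T  //  T Q.
          branch 1.1.1 (add T T):
            T (Q implies not ((P implies S) iff U)): β-rule — branch into F Q  //  T not ((P implies S) iff U).
              branch 1.1.1.1 (add F Q):
                ○ open, literals {Q=F, T=T}.
              branch 1.1.1.2 (add T not ((P implies S) iff U)):
                T not ((P implies S) iff U): β-rule — branch into T (P implies S), F U  //  F (P implies S), T U.
                  branch 1.1.1.2.1 (add T (P implies S), F U):
                    T (P implies S): β-rule — branch into F P  //  T S.
                      branch 1.1.1.2.1.1 (add F P):
                        ○ open, literals {P=F, T=T, U=F}.
                      branch 1.1.1.2.1.2 (add T S):
                        ○ open, literals {S=T, T=T, U=F}.
                  branch 1.1.1.2.2 (add F (P implies S), T U):
                    F (P implies S): α-rule — add T P, F S.
                    ○ open, literals {P=T, S=F, T=T, U=T}.
          branch 1.1.2 (add T Q):
            T (Q implies not ((P implies S) iff U)): β-rule — branch into F Q  //  T not ((P implies S) iff U).
              branch 1.1.2.1 (add F Q):
                × closes — contains both Q and not Q.
              branch 1.1.2.2 (add T not ((P implies S) iff U)):
                T not ((P implies S) iff U): β-rule — branch into T (P implies S), F U  //  F (P implies S), T U.
                  branch 1.1.2.2.1 (add T (P implies S), F U):
                    T (P implies S): β-rule — branch into F P  //  T S.
                      branch 1.1.2.2.1.1 (add F P):
                        ○ open, literals {P=F, Q=T, T=T, U=F}.
                      branch 1.1.2.2.1.2 (add T S):
                        ○ open, literals {Q=T, S=T, T=T, U=F}.
                  branch 1.1.2.2.2 (add F (P implies S), T U):
                    F (P implies S): α-rule — add T P, F S.
                    ○ open, literals {P=T, Q=T, S=F, T=T, U=T}.
      branch 1.2 (add T (not U or (S or S))):
        T (T or Q): β-rule — branch into T T  //  T Q.
          branch 1.2.1 (add T T):
            T (not U or (S or S)): β-rule — branch into T not U  //  T (S or S).
              branch 1.2.1.1 (add T not U):
                ○ open, literals {T=T, U=F}.
              branch 1.2.1.2 (add T (S or S)):
                T (S or S): β-rule — branch into T S  //  T S.
                  branch 1.2.1.2.1 (add T S):
                    ○ open, literals {S=T, T=T}.
                  branch 1.2.1.2.2 (add T S):
                    ○ open, literals {S=T, T=T}.
          branch 1.2.2 (add T Q):
            T (not U or (S or S)): β-rule — branch into T not U  //  T (S or S).
              branch 1.2.2.1 (add T not U):
                ○ open, literals {Q=T, T=T, U=F}.
              branch 1.2.2.2 (add T (S or S)):
                T (S or S): β-rule — branch into T S  //  T S.
                  branch 1.2.2.2.1 (add T S):
                    ○ open, literals {Q=T, S=T, T=T}.
                  branch 1.2.2.2.2 (add T S):
                    ○ open, literals {Q=T, S=T, T=T}.
  branch 2 (add F ((Q implies not ((P implies S) iff U)) or (not U or (S or S))), F (T and (T or Q))):
    F ((Q implies not ((P implies S) iff U)) or (not U or (S or S))): α-rule — add F (Q implies not ((P implies S) iff U)), F (not U or (S or S)).
    F (Q implies not ((P implies S) iff U)): α-rule — add T Q, F not ((P implies S) iff U).
    F (not U or (S or S)): α-rule — add F not U, F (S or S).
    F (S or S): α-rule — add F S, F S.
    F (T and (T or Q)): β-rule — branch into F T  //  F (T or Q).
      branch 2.1 (add F T):
        F not ((P implies S) iff U): β-rule — branch into T (P implies S), T U  //  F (P implies S), F U.
          branch 2.1.1 (add T (P implies S), T U):
            T (P implies S): β-rule — branch into F P  //  T S.
              branch 2.1.1.1 (add F P):
                ○ open, literals {P=F, Q=T, S=F, T=F, U=T}.
              branch 2.1.1.2 (add T S):
                × closes — contains both S and not S.
          branch 2.1.2 (add F (P implies S), F U):
            × closes — contains both U and not U.
      branch 2.2 (add F (T or Q)):
        F (T or Q): α-rule — add F T, F Q.
        × closes — contains both Q and not Q.
4 branches closed, 14 open.
An open branch gives a satisfying assignment: Q=F, T=T.

Satisfiable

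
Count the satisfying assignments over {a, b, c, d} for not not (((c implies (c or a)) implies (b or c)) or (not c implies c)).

Initial set: {not not (((c implies (c or a)) implies (b or c)) or (not c implies c))}.
not not (((c implies (c or a)) implies (b or c)) or (not c implies c)): drop double negation, giving (((c implies (c or a)) implies (b or c)) or (not c implies c)).
(((c implies (c or a)) implies (b or c)) or (not c implies c)): β-rule — branch into ((c implies (c or a)) implies (b or c))  //  (not c implies c).
  branch 1 (add ((c implies (c or a)) implies (b or c))):
    ((c implies (c or a)) implies (b or c)): β-rule — branch into not (c implies (c or a))  //  (b or c).
      branch 1.1 (add not (c implies (c or a))):
        not (c implies (c or a)): α-rule — add c, not (c or a).
        not (c or a): α-rule — add not c, not a.
        × closes — contains both c and not c.
      branch 1.2 (add (b or c)):
        (b or c): β-rule — branch into b  //  c.
          branch 1.2.1 (add b):
            ○ open, literals {b=true}.
          branch 1.2.2 (add c):
            ○ open, literals {c=true}.
  branch 2 (add (not c implies c)):
    (not c implies c): β-rule — branch into not not c  //  c.
      branch 2.1 (add not not c):
        ○ open, literals {c=true}.
      branch 2.2 (add c):
        ○ open, literals {c=true}.
1 branch closed, 4 open.
Each open branch fixes some atoms; the unmentioned ones are free. Counting distinct full assignments: branch {b=true} (a, c, d) contributes 8 new; branch {c=true} (a, b, d) contributes 4 new; branch {c=true} (a, b, d) contributes 0 new; branch {c=true} (a, b, d) contributes 0 new. Total: 12.

12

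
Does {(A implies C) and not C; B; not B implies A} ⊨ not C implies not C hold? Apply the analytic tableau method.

Yes

Initial set: {((A implies C) and not C); B; (not B implies A); not (not C implies not C)}.
((A implies C) and not C): α-rule — add (A implies C), not C.
not (not C implies not C): α-rule — add not C, not not C.
× closes — contains both C and not C.
All 1 branch closes.
Every branch closed, so the premises entail the conclusion.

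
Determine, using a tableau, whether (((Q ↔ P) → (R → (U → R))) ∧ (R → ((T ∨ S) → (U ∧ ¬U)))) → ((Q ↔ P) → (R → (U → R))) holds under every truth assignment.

Assume the negation and expand:
Initial set: {¬((((Q ↔ P) → (R → (U → R))) ∧ (R → ((T ∨ S) → (U ∧ ¬U)))) → ((Q ↔ P) → (R → (U → R))))}.
¬((((Q ↔ P) → (R → (U → R))) ∧ (R → ((T ∨ S) → (U ∧ ¬U)))) → ((Q ↔ P) → (R → (U → R)))): α-rule — add (((Q ↔ P) → (R → (U → R))) ∧ (R → ((T ∨ S) → (U ∧ ¬U)))), ¬((Q ↔ P) → (R → (U → R))).
(((Q ↔ P) → (R → (U → R))) ∧ (R → ((T ∨ S) → (U ∧ ¬U)))): α-rule — add ((Q ↔ P) → (R → (U → R))), (R → ((T ∨ S) → (U ∧ ¬U))).
¬((Q ↔ P) → (R → (U → R))): α-rule — add (Q ↔ P), ¬(R → (U → R)).
¬(R → (U → R)): α-rule — add R, ¬(U → R).
¬(U → R): α-rule — add U, ¬R.
× closes — contains both R and ¬R.
All 1 branch closes.
Every branch closed, so the negation is unsatisfiable and the formula is valid.

Valid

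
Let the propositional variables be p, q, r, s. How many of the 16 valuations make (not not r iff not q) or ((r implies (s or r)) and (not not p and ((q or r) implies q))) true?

12

Initial set: {((not not r iff not q) or ((r implies (s or r)) and (not not p and ((q or r) implies q))))}.
((not not r iff not q) or ((r implies (s or r)) and (not not p and ((q or r) implies q)))): β-rule — branch into (not not r iff not q)  //  ((r implies (s or r)) and (not not p and ((q or r) implies q))).
  branch 1 (add (not not r iff not q)):
    (not not r iff not q): β-rule — branch into not not r, not q  //  not not not r, not not q.
      branch 1.1 (add not not r, not q):
        not not r: drop double negation, giving r.
        ○ open, literals {q=F, r=T}.
      branch 1.2 (add not not not r, not not q):
        not not not r: drop double negation, giving not r.
        ○ open, literals {q=T, r=F}.
  branch 2 (add ((r implies (s or r)) and (not not p and ((q or r) implies q)))):
    ((r implies (s or r)) and (not not p and ((q or r) implies q))): α-rule — add (r implies (s or r)), (not not p and ((q or r) implies q)).
    (not not p and ((q or r) implies q)): α-rule — add not not p, ((q or r) implies q).
    not not p: drop double negation, giving p.
    (r implies (s or r)): β-rule — branch into not r  //  (s or r).
      branch 2.1 (add not r):
        ((q or r) implies q): β-rule — branch into not (q or r)  //  q.
          branch 2.1.1 (add not (q or r)):
            not (q or r): α-rule — add not q, not r.
            ○ open, literals {p=T, q=F, r=F}.
          branch 2.1.2 (add q):
            ○ open, literals {p=T, q=T, r=F}.
      branch 2.2 (add (s or r)):
        ((q or r) implies q): β-rule — branch into not (q or r)  //  q.
          branch 2.2.1 (add not (q or r)):
            not (q or r): α-rule — add not q, not r.
            (s or r): β-rule — branch into s  //  r.
              branch 2.2.1.1 (add s):
                ○ open, literals {p=T, q=F, r=F, s=T}.
              branch 2.2.1.2 (add r):
                × closes — contains both r and not r.
          branch 2.2.2 (add q):
            (s or r): β-rule — branch into s  //  r.
              branch 2.2.2.1 (add s):
                ○ open, literals {p=T, q=T, s=T}.
              branch 2.2.2.2 (add r):
                ○ open, literals {p=T, q=T, r=T}.
1 branch closed, 7 open.
Each open branch fixes some atoms; the unmentioned ones are free. Counting distinct full assignments: branch {q=F, r=T} (p, s) contributes 4 new; branch {q=T, r=F} (p, s) contributes 4 new; branch {p=T, q=F, r=F} (s) contributes 2 new; branch {p=T, q=T, r=F} (s) contributes 0 new; branch {p=T, q=F, r=F, s=T} (none free) contributes 0 new; branch {p=T, q=T, s=T} (r) contributes 1 new; branch {p=T, q=T, r=T} (s) contributes 1 new. Total: 12.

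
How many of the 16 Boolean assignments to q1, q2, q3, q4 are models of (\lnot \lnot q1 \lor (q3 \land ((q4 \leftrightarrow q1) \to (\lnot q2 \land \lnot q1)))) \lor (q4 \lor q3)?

14

Initial set: {T ((\lnot \lnot q1 \lor (q3 \land ((q4 \leftrightarrow q1) \to (\lnot q2 \land \lnot q1)))) \lor (q4 \lor q3))}.
T ((\lnot \lnot q1 \lor (q3 \land ((q4 \leftrightarrow q1) \to (\lnot q2 \land \lnot q1)))) \lor (q4 \lor q3)): β-rule — branch into T (\lnot \lnot q1 \lor (q3 \land ((q4 \leftrightarrow q1) \to (\lnot q2 \land \lnot q1))))  //  T (q4 \lor q3).
  branch 1 (add T (\lnot \lnot q1 \lor (q3 \land ((q4 \leftrightarrow q1) \to (\lnot q2 \land \lnot q1))))):
    T (\lnot \lnot q1 \lor (q3 \land ((q4 \leftrightarrow q1) \to (\lnot q2 \land \lnot q1)))): β-rule — branch into T \lnot \lnot q1  //  T (q3 \land ((q4 \leftrightarrow q1) \to (\lnot q2 \land \lnot q1))).
      branch 1.1 (add T \lnot \lnot q1):
        T \lnot \lnot q1: drop double negation, giving T q1.
        ○ open, literals {q1=T}.
      branch 1.2 (add T (q3 \land ((q4 \leftrightarrow q1) \to (\lnot q2 \land \lnot q1)))):
        T (q3 \land ((q4 \leftrightarrow q1) \to (\lnot q2 \land \lnot q1))): α-rule — add T q3, T ((q4 \leftrightarrow q1) \to (\lnot q2 \land \lnot q1)).
        T ((q4 \leftrightarrow q1) \to (\lnot q2 \land \lnot q1)): β-rule — branch into F (q4 \leftrightarrow q1)  //  T (\lnot q2 \land \lnot q1).
          branch 1.2.1 (add F (q4 \leftrightarrow q1)):
            F (q4 \leftrightarrow q1): β-rule — branch into T q4, F q1  //  F q4, T q1.
              branch 1.2.1.1 (add T q4, F q1):
                ○ open, literals {q1=F, q3=T, q4=T}.
              branch 1.2.1.2 (add F q4, T q1):
                ○ open, literals {q1=T, q3=T, q4=F}.
          branch 1.2.2 (add T (\lnot q2 \land \lnot q1)):
            T (\lnot q2 \land \lnot q1): α-rule — add T \lnot q2, T \lnot q1.
            ○ open, literals {q1=F, q2=F, q3=T}.
  branch 2 (add T (q4 \lor q3)):
    T (q4 \lor q3): β-rule — branch into T q4  //  T q3.
      branch 2.1 (add T q4):
        ○ open, literals {q4=T}.
      branch 2.2 (add T q3):
        ○ open, literals {q3=T}.
0 branches closed, 6 open.
Each open branch fixes some atoms; the unmentioned ones are free. Counting distinct full assignments: branch {q1=T} (q2, q3, q4) contributes 8 new; branch {q1=F, q3=T, q4=T} (q2) contributes 2 new; branch {q1=T, q3=T, q4=F} (q2) contributes 0 new; branch {q1=F, q2=F, q3=T} (q4) contributes 1 new; branch {q4=T} (q1, q2, q3) contributes 2 new; branch {q3=T} (q1, q2, q4) contributes 1 new. Total: 14.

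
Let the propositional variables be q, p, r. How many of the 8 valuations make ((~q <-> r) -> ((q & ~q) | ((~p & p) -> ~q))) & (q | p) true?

6

Initial set: {(((~q <-> r) -> ((q & ~q) | ((~p & p) -> ~q))) & (q | p))}.
(((~q <-> r) -> ((q & ~q) | ((~p & p) -> ~q))) & (q | p)): α-rule — add ((~q <-> r) -> ((q & ~q) | ((~p & p) -> ~q))), (q | p).
((~q <-> r) -> ((q & ~q) | ((~p & p) -> ~q))): β-rule — branch into ~(~q <-> r)  //  ((q & ~q) | ((~p & p) -> ~q)).
  branch 1 (add ~(~q <-> r)):
    (q | p): β-rule — branch into q  //  p.
      branch 1.1 (add q):
        ~(~q <-> r): β-rule — branch into ~q, ~r  //  ~~q, r.
          branch 1.1.1 (add ~q, ~r):
            × closes — contains both q and ~q.
          branch 1.1.2 (add ~~q, r):
            ○ open, literals {q=true, r=true}.
      branch 1.2 (add p):
        ~(~q <-> r): β-rule — branch into ~q, ~r  //  ~~q, r.
          branch 1.2.1 (add ~q, ~r):
            ○ open, literals {p=true, q=false, r=false}.
          branch 1.2.2 (add ~~q, r):
            ○ open, literals {p=true, q=true, r=true}.
  branch 2 (add ((q & ~q) | ((~p & p) -> ~q))):
    (q | p): β-rule — branch into q  //  p.
      branch 2.1 (add q):
        ((q & ~q) | ((~p & p) -> ~q)): β-rule — branch into (q & ~q)  //  ((~p & p) -> ~q).
          branch 2.1.1 (add (q & ~q)):
            (q & ~q): α-rule — add q, ~q.
            × closes — contains both q and ~q.
          branch 2.1.2 (add ((~p & p) -> ~q)):
            ((~p & p) -> ~q): β-rule — branch into ~(~p & p)  //  ~q.
              branch 2.1.2.1 (add ~(~p & p)):
                ~(~p & p): β-rule — branch into ~~p  //  ~p.
                  branch 2.1.2.1.1 (add ~~p):
                    ○ open, literals {p=true, q=true}.
                  branch 2.1.2.1.2 (add ~p):
                    ○ open, literals {p=false, q=true}.
              branch 2.1.2.2 (add ~q):
                × closes — contains both q and ~q.
      branch 2.2 (add p):
        ((q & ~q) | ((~p & p) -> ~q)): β-rule — branch into (q & ~q)  //  ((~p & p) -> ~q).
          branch 2.2.1 (add (q & ~q)):
            (q & ~q): α-rule — add q, ~q.
            × closes — contains both q and ~q.
          branch 2.2.2 (add ((~p & p) -> ~q)):
            ((~p & p) -> ~q): β-rule — branch into ~(~p & p)  //  ~q.
              branch 2.2.2.1 (add ~(~p & p)):
                ~(~p & p): β-rule — branch into ~~p  //  ~p.
                  branch 2.2.2.1.1 (add ~~p):
                    ○ open, literals {p=true}.
                  branch 2.2.2.1.2 (add ~p):
                    × closes — contains both p and ~p.
              branch 2.2.2.2 (add ~q):
                ○ open, literals {p=true, q=false}.
5 branches closed, 7 open.
Each open branch fixes some atoms; the unmentioned ones are free. Counting distinct full assignments: branch {q=true, r=true} (p) contributes 2 new; branch {p=true, q=false, r=false} (none free) contributes 1 new; branch {p=true, q=true, r=true} (none free) contributes 0 new; branch {p=true, q=true} (r) contributes 1 new; branch {p=false, q=true} (r) contributes 1 new; branch {p=true} (q, r) contributes 1 new; branch {p=true, q=false} (r) contributes 0 new. Total: 6.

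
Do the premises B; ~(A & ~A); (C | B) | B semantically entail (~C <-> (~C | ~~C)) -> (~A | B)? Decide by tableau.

Initial set: {T B; T ~(A & ~A); T ((C | B) | B); F ((~C <-> (~C | ~~C)) -> (~A | B))}.
F ((~C <-> (~C | ~~C)) -> (~A | B)): α-rule — add T (~C <-> (~C | ~~C)), F (~A | B).
F (~A | B): α-rule — add F ~A, F B.
× closes — contains both B and ~B.
All 1 branch closes.
Every branch closed, so the premises entail the conclusion.

Yes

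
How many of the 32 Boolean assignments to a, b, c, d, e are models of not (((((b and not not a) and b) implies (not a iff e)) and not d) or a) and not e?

Initial set: {(not (((((b and not not a) and b) implies (not a iff e)) and not d) or a) and not e)}.
(not (((((b and not not a) and b) implies (not a iff e)) and not d) or a) and not e): α-rule — add not (((((b and not not a) and b) implies (not a iff e)) and not d) or a), not e.
not (((((b and not not a) and b) implies (not a iff e)) and not d) or a): α-rule — add not ((((b and not not a) and b) implies (not a iff e)) and not d), not a.
not ((((b and not not a) and b) implies (not a iff e)) and not d): β-rule — branch into not (((b and not not a) and b) implies (not a iff e))  //  not not d.
  branch 1 (add not (((b and not not a) and b) implies (not a iff e))):
    not (((b and not not a) and b) implies (not a iff e)): α-rule — add ((b and not not a) and b), not (not a iff e).
    ((b and not not a) and b): α-rule — add (b and not not a), b.
    (b and not not a): α-rule — add b, not not a.
    not not a: drop double negation, giving a.
    × closes — contains both a and not a.
  branch 2 (add not not d):
    ○ open, literals {a=F, d=T, e=F}.
1 branch closed, 1 open.
Each open branch fixes some atoms; the unmentioned ones are free. Counting distinct full assignments: branch {a=F, d=T, e=F} (b, c) contributes 4 new. Total: 4.

4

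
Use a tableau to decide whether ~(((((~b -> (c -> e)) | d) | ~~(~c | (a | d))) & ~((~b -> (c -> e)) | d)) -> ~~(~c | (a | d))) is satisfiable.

Unsatisfiable

Initial set: {~(((((~b -> (c -> e)) | d) | ~~(~c | (a | d))) & ~((~b -> (c -> e)) | d)) -> ~~(~c | (a | d)))}.
~(((((~b -> (c -> e)) | d) | ~~(~c | (a | d))) & ~((~b -> (c -> e)) | d)) -> ~~(~c | (a | d))): α-rule — add ((((~b -> (c -> e)) | d) | ~~(~c | (a | d))) & ~((~b -> (c -> e)) | d)), ~~~(~c | (a | d)).
((((~b -> (c -> e)) | d) | ~~(~c | (a | d))) & ~((~b -> (c -> e)) | d)): α-rule — add (((~b -> (c -> e)) | d) | ~~(~c | (a | d))), ~((~b -> (c -> e)) | d).
~~~(~c | (a | d)): drop double negation, giving ~(~c | (a | d)).
~((~b -> (c -> e)) | d): α-rule — add ~(~b -> (c -> e)), ~d.
~(~c | (a | d)): α-rule — add ~~c, ~(a | d).
~(~b -> (c -> e)): α-rule — add ~b, ~(c -> e).
~(a | d): α-rule — add ~a, ~d.
~(c -> e): α-rule — add c, ~e.
(((~b -> (c -> e)) | d) | ~~(~c | (a | d))): β-rule — branch into ((~b -> (c -> e)) | d)  //  ~~(~c | (a | d)).
  branch 1 (add ((~b -> (c -> e)) | d)):
    ((~b -> (c -> e)) | d): β-rule — branch into (~b -> (c -> e))  //  d.
      branch 1.1 (add (~b -> (c -> e))):
        (~b -> (c -> e)): β-rule — branch into ~~b  //  (c -> e).
          branch 1.1.1 (add ~~b):
            × closes — contains both b and ~b.
          branch 1.1.2 (add (c -> e)):
            (c -> e): β-rule — branch into ~c  //  e.
              branch 1.1.2.1 (add ~c):
                × closes — contains both c and ~c.
              branch 1.1.2.2 (add e):
                × closes — contains both e and ~e.
      branch 1.2 (add d):
        × closes — contains both d and ~d.
  branch 2 (add ~~(~c | (a | d))):
    ~~(~c | (a | d)): drop double negation, giving (~c | (a | d)).
    (~c | (a | d)): β-rule — branch into ~c  //  (a | d).
      branch 2.1 (add ~c):
        × closes — contains both c and ~c.
      branch 2.2 (add (a | d)):
        (a | d): β-rule — branch into a  //  d.
          branch 2.2.1 (add a):
            × closes — contains both a and ~a.
          branch 2.2.2 (add d):
            × closes — contains both d and ~d.
All 7 branches close.
Every branch closed; the formula is unsatisfiable.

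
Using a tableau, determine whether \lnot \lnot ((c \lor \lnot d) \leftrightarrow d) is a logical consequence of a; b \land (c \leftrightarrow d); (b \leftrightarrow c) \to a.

No

Initial set: {a; (b \land (c \leftrightarrow d)); ((b \leftrightarrow c) \to a); \lnot \lnot \lnot ((c \lor \lnot d) \leftrightarrow d)}.
(b \land (c \leftrightarrow d)): α-rule — add b, (c \leftrightarrow d).
\lnot \lnot \lnot ((c \lor \lnot d) \leftrightarrow d): drop double negation, giving \lnot ((c \lor \lnot d) \leftrightarrow d).
((b \leftrightarrow c) \to a): β-rule — branch into \lnot (b \leftrightarrow c)  //  a.
  branch 1 (add \lnot (b \leftrightarrow c)):
    (c \leftrightarrow d): β-rule — branch into c, d  //  \lnot c, \lnot d.
      branch 1.1 (add c, d):
        \lnot ((c \lor \lnot d) \leftrightarrow d): β-rule — branch into (c \lor \lnot d), \lnot d  //  \lnot (c \lor \lnot d), d.
          branch 1.1.1 (add (c \lor \lnot d), \lnot d):
            × closes — contains both d and \lnot d.
          branch 1.1.2 (add \lnot (c \lor \lnot d), d):
            \lnot (c \lor \lnot d): α-rule — add \lnot c, \lnot \lnot d.
            × closes — contains both c and \lnot c.
      branch 1.2 (add \lnot c, \lnot d):
        \lnot ((c \lor \lnot d) \leftrightarrow d): β-rule — branch into (c \lor \lnot d), \lnot d  //  \lnot (c \lor \lnot d), d.
          branch 1.2.1 (add (c \lor \lnot d), \lnot d):
            \lnot (b \leftrightarrow c): β-rule — branch into b, \lnot c  //  \lnot b, c.
              branch 1.2.1.1 (add b, \lnot c):
                (c \lor \lnot d): β-rule — branch into c  //  \lnot d.
                  branch 1.2.1.1.1 (add c):
                    × closes — contains both c and \lnot c.
                  branch 1.2.1.1.2 (add \lnot d):
                    ○ open, literals {a=true, b=true, c=false, d=false}.
              branch 1.2.1.2 (add \lnot b, c):
                × closes — contains both b and \lnot b.
          branch 1.2.2 (add \lnot (c \lor \lnot d), d):
            × closes — contains both d and \lnot d.
  branch 2 (add a):
    (c \leftrightarrow d): β-rule — branch into c, d  //  \lnot c, \lnot d.
      branch 2.1 (add c, d):
        \lnot ((c \lor \lnot d) \leftrightarrow d): β-rule — branch into (c \lor \lnot d), \lnot d  //  \lnot (c \lor \lnot d), d.
          branch 2.1.1 (add (c \lor \lnot d), \lnot d):
            × closes — contains both d and \lnot d.
          branch 2.1.2 (add \lnot (c \lor \lnot d), d):
            \lnot (c \lor \lnot d): α-rule — add \lnot c, \lnot \lnot d.
            × closes — contains both c and \lnot c.
      branch 2.2 (add \lnot c, \lnot d):
        \lnot ((c \lor \lnot d) \leftrightarrow d): β-rule — branch into (c \lor \lnot d), \lnot d  //  \lnot (c \lor \lnot d), d.
          branch 2.2.1 (add (c \lor \lnot d), \lnot d):
            (c \lor \lnot d): β-rule — branch into c  //  \lnot d.
              branch 2.2.1.1 (add c):
                × closes — contains both c and \lnot c.
              branch 2.2.1.2 (add \lnot d):
                ○ open, literals {a=true, b=true, c=false, d=false}.
          branch 2.2.2 (add \lnot (c \lor \lnot d), d):
            × closes — contains both d and \lnot d.
9 branches closed, 2 open.
An open branch gives a countermodel: a=true, b=true, c=false, d=false (unmentioned atoms arbitrary); the premises hold there but the conclusion fails.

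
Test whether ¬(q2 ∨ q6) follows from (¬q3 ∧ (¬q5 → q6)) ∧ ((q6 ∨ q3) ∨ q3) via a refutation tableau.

Initial set: {((¬q3 ∧ (¬q5 → q6)) ∧ ((q6 ∨ q3) ∨ q3)); ¬¬(q2 ∨ q6)}.
((¬q3 ∧ (¬q5 → q6)) ∧ ((q6 ∨ q3) ∨ q3)): α-rule — add (¬q3 ∧ (¬q5 → q6)), ((q6 ∨ q3) ∨ q3).
(¬q3 ∧ (¬q5 → q6)): α-rule — add ¬q3, (¬q5 → q6).
¬¬(q2 ∨ q6): β-rule — branch into q2  //  q6.
  branch 1 (add q2):
    ((q6 ∨ q3) ∨ q3): β-rule — branch into (q6 ∨ q3)  //  q3.
      branch 1.1 (add (q6 ∨ q3)):
        (¬q5 → q6): β-rule — branch into ¬¬q5  //  q6.
          branch 1.1.1 (add ¬¬q5):
            (q6 ∨ q3): β-rule — branch into q6  //  q3.
              branch 1.1.1.1 (add q6):
                ○ open, literals {q2=1, q3=0, q5=1, q6=1}.
              branch 1.1.1.2 (add q3):
                × closes — contains both q3 and ¬q3.
          branch 1.1.2 (add q6):
            (q6 ∨ q3): β-rule — branch into q6  //  q3.
              branch 1.1.2.1 (add q6):
                ○ open, literals {q2=1, q3=0, q6=1}.
              branch 1.1.2.2 (add q3):
                × closes — contains both q3 and ¬q3.
      branch 1.2 (add q3):
        × closes — contains both q3 and ¬q3.
  branch 2 (add q6):
    ((q6 ∨ q3) ∨ q3): β-rule — branch into (q6 ∨ q3)  //  q3.
      branch 2.1 (add (q6 ∨ q3)):
        (¬q5 → q6): β-rule — branch into ¬¬q5  //  q6.
          branch 2.1.1 (add ¬¬q5):
            (q6 ∨ q3): β-rule — branch into q6  //  q3.
              branch 2.1.1.1 (add q6):
                ○ open, literals {q3=0, q5=1, q6=1}.
              branch 2.1.1.2 (add q3):
                × closes — contains both q3 and ¬q3.
          branch 2.1.2 (add q6):
            (q6 ∨ q3): β-rule — branch into q6  //  q3.
              branch 2.1.2.1 (add q6):
                ○ open, literals {q3=0, q6=1}.
              branch 2.1.2.2 (add q3):
                × closes — contains both q3 and ¬q3.
      branch 2.2 (add q3):
        × closes — contains both q3 and ¬q3.
6 branches closed, 4 open.
An open branch gives a countermodel: q2=1, q3=0, q5=1, q6=1 (unmentioned atoms arbitrary); the premises hold there but the conclusion fails.

No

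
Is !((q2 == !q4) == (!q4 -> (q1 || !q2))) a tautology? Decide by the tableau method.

Not valid

Assume the negation and expand:
Initial set: {!!((q2 == !q4) == (!q4 -> (q1 || !q2)))}.
!!((q2 == !q4) == (!q4 -> (q1 || !q2))): β-rule — branch into (q2 == !q4), (!q4 -> (q1 || !q2))  //  !(q2 == !q4), !(!q4 -> (q1 || !q2)).
  branch 1 (add (q2 == !q4), (!q4 -> (q1 || !q2))):
    (q2 == !q4): β-rule — branch into q2, !q4  //  !q2, !!q4.
      branch 1.1 (add q2, !q4):
        (!q4 -> (q1 || !q2)): β-rule — branch into !!q4  //  (q1 || !q2).
          branch 1.1.1 (add !!q4):
            × closes — contains both q4 and !q4.
          branch 1.1.2 (add (q1 || !q2)):
            (q1 || !q2): β-rule — branch into q1  //  !q2.
              branch 1.1.2.1 (add q1):
                ○ open, literals {q1=true, q2=true, q4=false}.
              branch 1.1.2.2 (add !q2):
                × closes — contains both q2 and !q2.
      branch 1.2 (add !q2, !!q4):
        (!q4 -> (q1 || !q2)): β-rule — branch into !!q4  //  (q1 || !q2).
          branch 1.2.1 (add !!q4):
            ○ open, literals {q2=false, q4=true}.
          branch 1.2.2 (add (q1 || !q2)):
            (q1 || !q2): β-rule — branch into q1  //  !q2.
              branch 1.2.2.1 (add q1):
                ○ open, literals {q1=true, q2=false, q4=true}.
              branch 1.2.2.2 (add !q2):
                ○ open, literals {q2=false, q4=true}.
  branch 2 (add !(q2 == !q4), !(!q4 -> (q1 || !q2))):
    !(!q4 -> (q1 || !q2)): α-rule — add !q4, !(q1 || !q2).
    !(q1 || !q2): α-rule — add !q1, !!q2.
    !(q2 == !q4): β-rule — branch into q2, !!q4  //  !q2, !q4.
      branch 2.1 (add q2, !!q4):
        × closes — contains both q4 and !q4.
      branch 2.2 (add !q2, !q4):
        × closes — contains both q2 and !q2.
4 branches closed, 4 open.
An open branch gives a countermodel: q1=true, q2=true, q4=false (unmentioned atoms arbitrary); under it the original formula is false.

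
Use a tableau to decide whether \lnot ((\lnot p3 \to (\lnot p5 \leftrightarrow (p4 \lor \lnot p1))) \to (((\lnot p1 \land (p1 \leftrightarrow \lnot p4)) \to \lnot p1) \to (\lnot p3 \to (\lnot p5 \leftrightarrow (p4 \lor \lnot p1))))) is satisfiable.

Initial set: {\lnot ((\lnot p3 \to (\lnot p5 \leftrightarrow (p4 \lor \lnot p1))) \to (((\lnot p1 \land (p1 \leftrightarrow \lnot p4)) \to \lnot p1) \to (\lnot p3 \to (\lnot p5 \leftrightarrow (p4 \lor \lnot p1)))))}.
\lnot ((\lnot p3 \to (\lnot p5 \leftrightarrow (p4 \lor \lnot p1))) \to (((\lnot p1 \land (p1 \leftrightarrow \lnot p4)) \to \lnot p1) \to (\lnot p3 \to (\lnot p5 \leftrightarrow (p4 \lor \lnot p1))))): α-rule — add (\lnot p3 \to (\lnot p5 \leftrightarrow (p4 \lor \lnot p1))), \lnot (((\lnot p1 \land (p1 \leftrightarrow \lnot p4)) \to \lnot p1) \to (\lnot p3 \to (\lnot p5 \leftrightarrow (p4 \lor \lnot p1)))).
\lnot (((\lnot p1 \land (p1 \leftrightarrow \lnot p4)) \to \lnot p1) \to (\lnot p3 \to (\lnot p5 \leftrightarrow (p4 \lor \lnot p1)))): α-rule — add ((\lnot p1 \land (p1 \leftrightarrow \lnot p4)) \to \lnot p1), \lnot (\lnot p3 \to (\lnot p5 \leftrightarrow (p4 \lor \lnot p1))).
\lnot (\lnot p3 \to (\lnot p5 \leftrightarrow (p4 \lor \lnot p1))): α-rule — add \lnot p3, \lnot (\lnot p5 \leftrightarrow (p4 \lor \lnot p1)).
(\lnot p3 \to (\lnot p5 \leftrightarrow (p4 \lor \lnot p1))): β-rule — branch into \lnot \lnot p3  //  (\lnot p5 \leftrightarrow (p4 \lor \lnot p1)).
  branch 1 (add \lnot \lnot p3):
    × closes — contains both p3 and \lnot p3.
  branch 2 (add (\lnot p5 \leftrightarrow (p4 \lor \lnot p1))):
    ((\lnot p1 \land (p1 \leftrightarrow \lnot p4)) \to \lnot p1): β-rule — branch into \lnot (\lnot p1 \land (p1 \leftrightarrow \lnot p4))  //  \lnot p1.
      branch 2.1 (add \lnot (\lnot p1 \land (p1 \leftrightarrow \lnot p4))):
        \lnot (\lnot p5 \leftrightarrow (p4 \lor \lnot p1)): β-rule — branch into \lnot p5, \lnot (p4 \lor \lnot p1)  //  \lnot \lnot p5, (p4 \lor \lnot p1).
          branch 2.1.1 (add \lnot p5, \lnot (p4 \lor \lnot p1)):
            \lnot (p4 \lor \lnot p1): α-rule — add \lnot p4, \lnot \lnot p1.
            (\lnot p5 \leftrightarrow (p4 \lor \lnot p1)): β-rule — branch into \lnot p5, (p4 \lor \lnot p1)  //  \lnot \lnot p5, \lnot (p4 \lor \lnot p1).
              branch 2.1.1.1 (add \lnot p5, (p4 \lor \lnot p1)):
                \lnot (\lnot p1 \land (p1 \leftrightarrow \lnot p4)): β-rule — branch into \lnot \lnot p1  //  \lnot (p1 \leftrightarrow \lnot p4).
                  branch 2.1.1.1.1 (add \lnot \lnot p1):
                    (p4 \lor \lnot p1): β-rule — branch into p4  //  \lnot p1.
                      branch 2.1.1.1.1.1 (add p4):
                        × closes — contains both p4 and \lnot p4.
                      branch 2.1.1.1.1.2 (add \lnot p1):
                        × closes — contains both p1 and \lnot p1.
                  branch 2.1.1.1.2 (add \lnot (p1 \leftrightarrow \lnot p4)):
                    (p4 \lor \lnot p1): β-rule — branch into p4  //  \lnot p1.
                      branch 2.1.1.1.2.1 (add p4):
                        × closes — contains both p4 and \lnot p4.
                      branch 2.1.1.1.2.2 (add \lnot p1):
                        × closes — contains both p1 and \lnot p1.
              branch 2.1.1.2 (add \lnot \lnot p5, \lnot (p4 \lor \lnot p1)):
                × closes — contains both p5 and \lnot p5.
          branch 2.1.2 (add \lnot \lnot p5, (p4 \lor \lnot p1)):
            (\lnot p5 \leftrightarrow (p4 \lor \lnot p1)): β-rule — branch into \lnot p5, (p4 \lor \lnot p1)  //  \lnot \lnot p5, \lnot (p4 \lor \lnot p1).
              branch 2.1.2.1 (add \lnot p5, (p4 \lor \lnot p1)):
                × closes — contains both p5 and \lnot p5.
              branch 2.1.2.2 (add \lnot \lnot p5, \lnot (p4 \lor \lnot p1)):
                \lnot (p4 \lor \lnot p1): α-rule — add \lnot p4, \lnot \lnot p1.
                \lnot (\lnot p1 \land (p1 \leftrightarrow \lnot p4)): β-rule — branch into \lnot \lnot p1  //  \lnot (p1 \leftrightarrow \lnot p4).
                  branch 2.1.2.2.1 (add \lnot \lnot p1):
                    (p4 \lor \lnot p1): β-rule — branch into p4  //  \lnot p1.
                      branch 2.1.2.2.1.1 (add p4):
                        × closes — contains both p4 and \lnot p4.
                      branch 2.1.2.2.1.2 (add \lnot p1):
                        × closes — contains both p1 and \lnot p1.
                  branch 2.1.2.2.2 (add \lnot (p1 \leftrightarrow \lnot p4)):
                    (p4 \lor \lnot p1): β-rule — branch into p4  //  \lnot p1.
                      branch 2.1.2.2.2.1 (add p4):
                        × closes — contains both p4 and \lnot p4.
                      branch 2.1.2.2.2.2 (add \lnot p1):
                        × closes — contains both p1 and \lnot p1.
      branch 2.2 (add \lnot p1):
        \lnot (\lnot p5 \leftrightarrow (p4 \lor \lnot p1)): β-rule — branch into \lnot p5, \lnot (p4 \lor \lnot p1)  //  \lnot \lnot p5, (p4 \lor \lnot p1).
          branch 2.2.1 (add \lnot p5, \lnot (p4 \lor \lnot p1)):
            \lnot (p4 \lor \lnot p1): α-rule — add \lnot p4, \lnot \lnot p1.
            × closes — contains both p1 and \lnot p1.
          branch 2.2.2 (add \lnot \lnot p5, (p4 \lor \lnot p1)):
            (\lnot p5 \leftrightarrow (p4 \lor \lnot p1)): β-rule — branch into \lnot p5, (p4 \lor \lnot p1)  //  \lnot \lnot p5, \lnot (p4 \lor \lnot p1).
              branch 2.2.2.1 (add \lnot p5, (p4 \lor \lnot p1)):
                × closes — contains both p5 and \lnot p5.
              branch 2.2.2.2 (add \lnot \lnot p5, \lnot (p4 \lor \lnot p1)):
                \lnot (p4 \lor \lnot p1): α-rule — add \lnot p4, \lnot \lnot p1.
                × closes — contains both p1 and \lnot p1.
All 14 branches close.
Every branch closed; the formula is unsatisfiable.

Unsatisfiable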